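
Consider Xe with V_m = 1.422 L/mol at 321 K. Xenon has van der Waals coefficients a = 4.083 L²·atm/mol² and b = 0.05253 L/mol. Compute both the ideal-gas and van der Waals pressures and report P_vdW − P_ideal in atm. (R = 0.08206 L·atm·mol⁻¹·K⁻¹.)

ΔP ≈ -1.309 atm

Ideal: P_ideal = RT/V_m = (0.08206)(321)/1.422 = 18.5241 atm
vdW: P = RT/(V_m − b) − a/V_m² = 26.3413/1.36947 − 4.083/2.02208 = 19.2347 − 2.01921 = 17.2155 atm
ΔP = 17.2155 − 18.5241 = -1.309 atm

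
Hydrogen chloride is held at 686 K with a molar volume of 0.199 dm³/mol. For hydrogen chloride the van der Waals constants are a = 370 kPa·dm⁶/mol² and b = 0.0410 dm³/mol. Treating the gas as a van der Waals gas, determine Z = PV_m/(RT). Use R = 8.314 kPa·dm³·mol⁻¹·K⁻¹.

Z ≈ 0.9335

P = RT/(V_m − b) − a/V_m² = (8.314)(686)/(0.199 − 0.0410) − 370/(0.199)²
  = 5703.4/0.15800 − 9343.2 = 36097 − 9343.2 = 26754 kPa
Z = PV_m/(RT) = (26754)(0.199)/((8.314)(686)) = 5324.0/5703.4 = 0.9335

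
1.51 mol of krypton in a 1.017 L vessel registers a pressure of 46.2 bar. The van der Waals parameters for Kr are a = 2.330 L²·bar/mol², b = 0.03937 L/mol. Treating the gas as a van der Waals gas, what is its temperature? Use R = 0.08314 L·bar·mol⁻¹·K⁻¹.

T ≈ 391.6 K

T = (P + a n²/V²)(V − nb)/(nR)
P + a n²/V² = 46.2 + (2.330)(1.51)²/(1.017)² = 51.337 bar
V − nb = 1.017 − (1.51)(0.03937) = 0.95755 L
T = (51.337)(0.95755)/((1.51)(0.08314)) = 391.6 K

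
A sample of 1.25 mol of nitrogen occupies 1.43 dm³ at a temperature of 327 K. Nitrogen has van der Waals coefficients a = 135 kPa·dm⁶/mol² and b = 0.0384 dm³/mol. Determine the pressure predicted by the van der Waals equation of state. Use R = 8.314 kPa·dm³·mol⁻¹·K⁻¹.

P = nRT/(V − nb) − a n²/V²
nRT/(V − nb) = (1.25)(8.314)(327)/(1.43 − 1.25×0.0384) = 3398.3/1.3820 = 2459.0 kPa
a n²/V² = (135)(1.25)²/(1.43)² = 103.15 kPa
P = 2459.0 − 103.15 = 2356 kPa

P ≈ 2356 kPa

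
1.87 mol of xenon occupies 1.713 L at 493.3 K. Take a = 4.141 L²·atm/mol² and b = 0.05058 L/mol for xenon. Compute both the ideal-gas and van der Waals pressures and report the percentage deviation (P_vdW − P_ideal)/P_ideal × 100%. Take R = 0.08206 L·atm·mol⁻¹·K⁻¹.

Ideal: P_ideal = nRT/V = (1.87)(0.08206)(493.3)/1.713 = 44.1903 atm
vdW: P = nRT/(V − nb) − a n²/V² = 75.6980/1.61842 − 14.4807/2.93437 = 46.7728 − 4.93486 = 41.8379 atm
% deviation = (41.8379 − 44.1903)/44.1903 × 100% = -5.32%

-5.32 %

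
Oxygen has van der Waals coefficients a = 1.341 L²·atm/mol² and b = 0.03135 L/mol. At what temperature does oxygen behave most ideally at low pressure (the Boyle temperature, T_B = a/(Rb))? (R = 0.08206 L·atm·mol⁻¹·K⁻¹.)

For a van der Waals gas the second virial coefficient B₂ = b − a/(RT) vanishes at T_B = a/(Rb).
T_B = 1.341/(0.08206×0.03135) = 1.341/0.0025726 = 521.3 K

T_B ≈ 521.3 K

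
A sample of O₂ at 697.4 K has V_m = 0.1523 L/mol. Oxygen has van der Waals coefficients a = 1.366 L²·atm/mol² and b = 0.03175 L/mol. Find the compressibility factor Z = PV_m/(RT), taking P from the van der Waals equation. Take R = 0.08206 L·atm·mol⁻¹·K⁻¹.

P = RT/(V_m − b) − a/V_m² = (0.08206)(697.4)/(0.1523 − 0.03175) − 1.366/(0.1523)²
  = 57.229/0.12055 − 58.891 = 474.73 − 58.891 = 415.84 atm
Z = PV_m/(RT) = (415.84)(0.1523)/((0.08206)(697.4)) = 63.332/57.229 = 1.107

Z ≈ 1.107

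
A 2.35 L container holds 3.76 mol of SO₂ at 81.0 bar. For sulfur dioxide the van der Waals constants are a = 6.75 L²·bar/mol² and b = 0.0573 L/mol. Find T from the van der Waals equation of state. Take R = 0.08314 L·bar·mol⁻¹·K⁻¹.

T = (P + a n²/V²)(V − nb)/(nR)
P + a n²/V² = 81.0 + (6.75)(3.76)²/(2.35)² = 98.280 bar
V − nb = 2.35 − (3.76)(0.0573) = 2.1346 L
T = (98.280)(2.1346)/((3.76)(0.08314)) = 671.1 K

T ≈ 671.1 K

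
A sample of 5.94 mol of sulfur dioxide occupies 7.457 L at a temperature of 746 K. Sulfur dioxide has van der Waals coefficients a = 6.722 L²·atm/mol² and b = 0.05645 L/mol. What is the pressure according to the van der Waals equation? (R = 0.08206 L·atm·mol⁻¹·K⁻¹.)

P ≈ 46.79 atm

P = nRT/(V − nb) − a n²/V²
nRT/(V − nb) = (5.94)(0.08206)(746)/(7.457 − 5.94×0.05645) = 363.63/7.1217 = 51.059 atm
a n²/V² = (6.722)(5.94)²/(7.457)² = 4.2652 atm
P = 51.059 − 4.2652 = 46.79 atm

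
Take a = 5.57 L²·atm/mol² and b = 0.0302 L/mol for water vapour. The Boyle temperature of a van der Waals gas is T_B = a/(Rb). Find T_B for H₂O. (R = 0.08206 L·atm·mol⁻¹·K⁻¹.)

T_B ≈ 2248 K

For a van der Waals gas the second virial coefficient B₂ = b − a/(RT) vanishes at T_B = a/(Rb).
T_B = 5.57/(0.08206×0.0302) = 5.57/0.0024782 = 2248 K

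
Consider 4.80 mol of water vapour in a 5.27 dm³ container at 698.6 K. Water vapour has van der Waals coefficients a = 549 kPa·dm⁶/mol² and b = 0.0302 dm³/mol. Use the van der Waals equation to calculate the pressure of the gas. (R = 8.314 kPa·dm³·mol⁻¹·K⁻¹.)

P ≈ 4984 kPa

P = nRT/(V − nb) − a n²/V²
nRT/(V − nb) = (4.80)(8.314)(698.6)/(5.27 − 4.80×0.0302) = 27879/5.1250 = 5439.8 kPa
a n²/V² = (549)(4.80)²/(5.27)² = 455.44 kPa
P = 5439.8 − 455.44 = 4984 kPa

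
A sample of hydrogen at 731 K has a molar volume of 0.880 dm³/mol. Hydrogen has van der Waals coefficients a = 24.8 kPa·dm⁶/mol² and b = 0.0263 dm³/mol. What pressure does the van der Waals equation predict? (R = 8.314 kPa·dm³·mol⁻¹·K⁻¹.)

P = RT/(V_m − b) − a/V_m²
RT/(V_m − b) = (8.314)(731)/(0.880 − 0.0263) = 6077.5/0.85370 = 7119.0 kPa
a/V_m² = 24.8/(0.880)² = 32.025 kPa
P = 7119.0 − 32.025 = 7087 kPa

P ≈ 7087 kPa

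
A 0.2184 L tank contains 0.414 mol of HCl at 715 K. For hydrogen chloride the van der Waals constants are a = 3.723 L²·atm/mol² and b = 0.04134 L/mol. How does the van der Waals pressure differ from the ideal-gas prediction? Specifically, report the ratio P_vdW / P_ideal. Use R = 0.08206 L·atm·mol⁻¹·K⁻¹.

Ideal: P_ideal = nRT/V = (0.414)(0.08206)(715)/0.2184 = 111.221 atm
vdW: P = nRT/(V − nb) − a n²/V² = 24.2906/0.201285 − 0.638107/0.0476986 = 120.678 − 13.3779 = 107.300 atm
Ratio = 107.300/111.221 = 0.9647

P_vdW / P_ideal ≈ 0.9647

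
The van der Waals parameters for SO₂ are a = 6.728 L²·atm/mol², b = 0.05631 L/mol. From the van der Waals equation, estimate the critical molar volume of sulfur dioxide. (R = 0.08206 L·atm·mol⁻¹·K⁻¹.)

For a van der Waals gas, V_m,c = 3b.
V_m,c = 3×0.05631 = 0.1689 L/mol

V_m,c ≈ 0.1689 L/mol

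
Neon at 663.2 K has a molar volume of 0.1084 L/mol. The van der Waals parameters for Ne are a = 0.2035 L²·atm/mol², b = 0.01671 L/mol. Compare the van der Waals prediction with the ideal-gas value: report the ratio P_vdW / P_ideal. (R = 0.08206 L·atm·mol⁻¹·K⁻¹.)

Ideal: P_ideal = RT/V_m = (0.08206)(663.2)/0.1084 = 502.050 atm
vdW: P = RT/(V_m − b) − a/V_m² = 54.4222/0.0916900 − 0.2035/0.0117506 = 593.546 − 17.3183 = 576.228 atm
Ratio = 576.228/502.050 = 1.148

P_vdW / P_ideal ≈ 1.148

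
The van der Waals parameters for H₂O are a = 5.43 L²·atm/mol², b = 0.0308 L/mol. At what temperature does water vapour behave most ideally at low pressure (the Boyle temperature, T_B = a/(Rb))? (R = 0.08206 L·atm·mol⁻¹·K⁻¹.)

T_B ≈ 2148 K

For a van der Waals gas the second virial coefficient B₂ = b − a/(RT) vanishes at T_B = a/(Rb).
T_B = 5.43/(0.08206×0.0308) = 5.43/0.0025274 = 2148 K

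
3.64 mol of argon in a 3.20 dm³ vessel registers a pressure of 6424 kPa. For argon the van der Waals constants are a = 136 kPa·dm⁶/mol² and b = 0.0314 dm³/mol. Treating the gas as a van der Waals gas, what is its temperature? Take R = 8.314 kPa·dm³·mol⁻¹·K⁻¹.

T = (P + a n²/V²)(V − nb)/(nR)
P + a n²/V² = 6424 + (136)(3.64)²/(3.20)² = 6600.0 kPa
V − nb = 3.20 − (3.64)(0.0314) = 3.0857 dm³
T = (6600.0)(3.0857)/((3.64)(8.314)) = 673.0 K

T ≈ 673.0 K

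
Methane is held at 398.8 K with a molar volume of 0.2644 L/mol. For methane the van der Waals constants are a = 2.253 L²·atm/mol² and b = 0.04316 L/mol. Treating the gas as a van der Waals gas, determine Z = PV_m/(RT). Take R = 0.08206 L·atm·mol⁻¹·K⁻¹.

Z ≈ 0.9347

P = RT/(V_m − b) − a/V_m² = (0.08206)(398.8)/(0.2644 − 0.04316) − 2.253/(0.2644)²
  = 32.726/0.22124 − 32.228 = 147.92 − 32.228 = 115.69 atm
Z = PV_m/(RT) = (115.69)(0.2644)/((0.08206)(398.8)) = 30.588/32.726 = 0.9347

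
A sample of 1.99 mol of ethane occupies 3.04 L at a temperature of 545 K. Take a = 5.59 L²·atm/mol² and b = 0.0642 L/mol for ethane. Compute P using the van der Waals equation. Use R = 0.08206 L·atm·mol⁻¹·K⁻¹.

P ≈ 28.16 atm

P = nRT/(V − nb) − a n²/V²
nRT/(V − nb) = (1.99)(0.08206)(545)/(3.04 − 1.99×0.0642) = 88.998/2.9122 = 30.560 atm
a n²/V² = (5.59)(1.99)²/(3.04)² = 2.3954 atm
P = 30.560 − 2.3954 = 28.16 atm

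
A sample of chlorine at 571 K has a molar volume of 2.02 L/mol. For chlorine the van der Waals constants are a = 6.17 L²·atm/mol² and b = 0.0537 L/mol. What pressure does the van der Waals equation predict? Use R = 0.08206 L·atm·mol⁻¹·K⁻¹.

P = RT/(V_m − b) − a/V_m²
RT/(V_m − b) = (0.08206)(571)/(2.02 − 0.0537) = 46.856/1.9663 = 23.830 atm
a/V_m² = 6.17/(2.02)² = 1.5121 atm
P = 23.830 − 1.5121 = 22.32 atm

P ≈ 22.32 atm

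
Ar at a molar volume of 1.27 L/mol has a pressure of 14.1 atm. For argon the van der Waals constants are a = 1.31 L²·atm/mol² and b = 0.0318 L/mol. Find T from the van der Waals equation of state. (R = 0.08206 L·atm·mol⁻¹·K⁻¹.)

T ≈ 225.0 K

T = (P + a/V_m²)(V_m − b)/R
P + a/V_m² = 14.1 + 1.31/(1.27)² = 14.912 atm
V_m − b = 1.27 − 0.0318 = 1.2382 L/mol
T = (14.912)(1.2382)/0.08206 = 225.0 K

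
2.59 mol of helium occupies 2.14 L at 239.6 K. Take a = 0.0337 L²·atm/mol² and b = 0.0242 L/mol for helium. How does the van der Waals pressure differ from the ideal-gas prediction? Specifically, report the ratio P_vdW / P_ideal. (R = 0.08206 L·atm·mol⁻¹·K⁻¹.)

P_vdW / P_ideal ≈ 1.028

Ideal: P_ideal = nRT/V = (2.59)(0.08206)(239.6)/2.14 = 23.7960 atm
vdW: P = nRT/(V − nb) − a n²/V² = 50.9235/2.07732 − 0.226063/4.57960 = 24.5140 − 0.0493630 = 24.4646 atm
Ratio = 24.4646/23.7960 = 1.028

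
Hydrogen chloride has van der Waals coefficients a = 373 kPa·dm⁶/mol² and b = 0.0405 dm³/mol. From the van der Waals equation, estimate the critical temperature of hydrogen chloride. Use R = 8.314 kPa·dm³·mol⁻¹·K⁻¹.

For a van der Waals gas, T_c = 8a/(27Rb).
T_c = 8×373/(27×8.314×0.0405) = 2984.0/9.0914 = 328.2 K

T_c ≈ 328.2 K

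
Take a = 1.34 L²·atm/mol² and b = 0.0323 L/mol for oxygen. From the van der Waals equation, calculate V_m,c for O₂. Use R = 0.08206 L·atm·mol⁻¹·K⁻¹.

V_m,c ≈ 0.09690 L/mol

For a van der Waals gas, V_m,c = 3b.
V_m,c = 3×0.0323 = 0.09690 L/mol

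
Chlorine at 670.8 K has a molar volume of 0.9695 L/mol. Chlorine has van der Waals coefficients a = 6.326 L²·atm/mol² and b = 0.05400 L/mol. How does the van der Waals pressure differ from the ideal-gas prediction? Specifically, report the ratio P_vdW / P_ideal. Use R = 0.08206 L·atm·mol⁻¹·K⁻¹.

P_vdW / P_ideal ≈ 0.9404

Ideal: P_ideal = RT/V_m = (0.08206)(670.8)/0.9695 = 56.7776 atm
vdW: P = RT/(V_m − b) − a/V_m² = 55.0458/0.915500 − 6.326/0.939930 = 60.1265 − 6.73029 = 53.3962 atm
Ratio = 53.3962/56.7776 = 0.9404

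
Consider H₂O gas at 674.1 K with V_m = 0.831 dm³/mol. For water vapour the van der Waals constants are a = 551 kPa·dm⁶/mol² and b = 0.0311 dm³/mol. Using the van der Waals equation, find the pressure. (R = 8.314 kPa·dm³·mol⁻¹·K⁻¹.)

P ≈ 6209 kPa

P = RT/(V_m − b) − a/V_m²
RT/(V_m − b) = (8.314)(674.1)/(0.831 − 0.0311) = 5604.5/0.79990 = 7006.5 kPa
a/V_m² = 551/(0.831)² = 797.90 kPa
P = 7006.5 − 797.90 = 6209 kPa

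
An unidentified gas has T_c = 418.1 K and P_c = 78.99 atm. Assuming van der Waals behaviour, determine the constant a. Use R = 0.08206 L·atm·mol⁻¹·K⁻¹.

From T_c = 8a/(27Rb) and P_c = a/(27b²): a = 27 R² T_c²/(64 P_c).
a = 27×(0.08206)²×(418.1)²/(64×78.99) = 31782/5055.4 = 6.287 L²·atm/mol²

a ≈ 6.287 L²·atm/mol²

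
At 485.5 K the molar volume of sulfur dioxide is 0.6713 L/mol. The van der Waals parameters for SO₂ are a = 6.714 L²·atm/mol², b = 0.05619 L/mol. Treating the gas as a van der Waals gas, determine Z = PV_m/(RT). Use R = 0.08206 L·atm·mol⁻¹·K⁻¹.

P = RT/(V_m − b) − a/V_m² = (0.08206)(485.5)/(0.6713 − 0.05619) − 6.714/(0.6713)²
  = 39.840/0.61511 − 14.899 = 64.769 − 14.899 = 49.870 atm
Z = PV_m/(RT) = (49.870)(0.6713)/((0.08206)(485.5)) = 33.478/39.840 = 0.8403

Z ≈ 0.8403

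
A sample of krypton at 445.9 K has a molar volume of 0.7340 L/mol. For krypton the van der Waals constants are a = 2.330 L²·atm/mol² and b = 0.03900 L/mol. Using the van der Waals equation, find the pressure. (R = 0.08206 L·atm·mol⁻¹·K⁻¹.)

P ≈ 48.32 atm

P = RT/(V_m − b) − a/V_m²
RT/(V_m − b) = (0.08206)(445.9)/(0.7340 − 0.03900) = 36.591/0.69500 = 52.649 atm
a/V_m² = 2.330/(0.7340)² = 4.3248 atm
P = 52.649 − 4.3248 = 48.32 atm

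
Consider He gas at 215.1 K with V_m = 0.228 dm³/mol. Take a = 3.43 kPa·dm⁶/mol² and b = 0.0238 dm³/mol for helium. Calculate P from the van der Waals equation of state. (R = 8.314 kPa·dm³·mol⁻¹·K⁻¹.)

P = RT/(V_m − b) − a/V_m²
RT/(V_m − b) = (8.314)(215.1)/(0.228 − 0.0238) = 1788.3/0.20420 = 8757.6 kPa
a/V_m² = 3.43/(0.228)² = 65.982 kPa
P = 8757.6 − 65.982 = 8692 kPa

P ≈ 8692 kPa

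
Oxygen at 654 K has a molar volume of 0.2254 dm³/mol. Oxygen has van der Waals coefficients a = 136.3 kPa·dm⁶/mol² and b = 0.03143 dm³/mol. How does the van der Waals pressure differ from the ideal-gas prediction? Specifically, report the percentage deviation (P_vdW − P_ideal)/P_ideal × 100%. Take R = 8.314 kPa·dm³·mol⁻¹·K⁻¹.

5.08 %

Ideal: P_ideal = RT/V_m = (8.314)(654)/0.2254 = 24123.1 kPa
vdW: P = RT/(V_m − b) − a/V_m² = 5437.36/0.193970 − 136.3/0.0508052 = 28032.0 − 2682.80 = 25349.2 kPa
% deviation = (25349.2 − 24123.1)/24123.1 × 100% = 5.08%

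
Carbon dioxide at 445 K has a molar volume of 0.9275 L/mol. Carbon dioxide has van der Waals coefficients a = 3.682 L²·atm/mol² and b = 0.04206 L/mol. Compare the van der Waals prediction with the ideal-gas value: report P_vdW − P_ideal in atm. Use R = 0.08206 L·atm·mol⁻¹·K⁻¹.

ΔP ≈ -2.410 atm

Ideal: P_ideal = RT/V_m = (0.08206)(445)/0.9275 = 39.3711 atm
vdW: P = RT/(V_m − b) − a/V_m² = 36.5167/0.885440 − 3.682/0.860256 = 41.2413 − 4.28012 = 36.9612 atm
ΔP = 36.9612 − 39.3711 = -2.410 atm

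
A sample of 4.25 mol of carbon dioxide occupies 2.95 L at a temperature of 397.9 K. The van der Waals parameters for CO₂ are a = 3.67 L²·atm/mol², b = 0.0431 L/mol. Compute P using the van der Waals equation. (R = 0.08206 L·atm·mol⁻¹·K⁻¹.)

P ≈ 42.54 atm

P = nRT/(V − nb) − a n²/V²
nRT/(V − nb) = (4.25)(0.08206)(397.9)/(2.95 − 4.25×0.0431) = 138.77/2.7668 = 50.155 atm
a n²/V² = (3.67)(4.25)²/(2.95)² = 7.6173 atm
P = 50.155 − 7.6173 = 42.54 atm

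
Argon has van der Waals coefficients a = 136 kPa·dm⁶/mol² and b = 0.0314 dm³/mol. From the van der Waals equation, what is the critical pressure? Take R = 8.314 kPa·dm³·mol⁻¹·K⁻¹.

P_c ≈ 5109 kPa

For a van der Waals gas, P_c = a/(27b²).
P_c = 136/(27×(0.0314)²) = 136/0.026621 = 5109 kPa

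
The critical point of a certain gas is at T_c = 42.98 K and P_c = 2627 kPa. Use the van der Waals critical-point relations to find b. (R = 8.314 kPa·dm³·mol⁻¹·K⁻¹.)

From T_c = 8a/(27Rb) and P_c = a/(27b²): b = R T_c/(8 P_c).
b = (8.314)(42.98)/(8×2627) = 357.34/21016 = 0.01700 dm³/mol

b ≈ 0.01700 dm³/mol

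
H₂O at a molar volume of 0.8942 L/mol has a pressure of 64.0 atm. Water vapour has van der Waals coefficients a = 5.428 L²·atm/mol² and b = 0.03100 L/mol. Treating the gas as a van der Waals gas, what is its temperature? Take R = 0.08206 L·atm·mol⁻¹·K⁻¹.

T = (P + a/V_m²)(V_m − b)/R
P + a/V_m² = 64.0 + 5.428/(0.8942)² = 70.788 atm
V_m − b = 0.8942 − 0.03100 = 0.86320 L/mol
T = (70.788)(0.86320)/0.08206 = 744.6 K

T ≈ 744.6 K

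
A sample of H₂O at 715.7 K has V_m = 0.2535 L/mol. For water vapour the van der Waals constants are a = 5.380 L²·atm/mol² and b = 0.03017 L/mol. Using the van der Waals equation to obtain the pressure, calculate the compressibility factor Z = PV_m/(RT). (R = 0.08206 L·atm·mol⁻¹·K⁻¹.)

Z ≈ 0.7737

P = RT/(V_m − b) − a/V_m² = (0.08206)(715.7)/(0.2535 − 0.03017) − 5.380/(0.2535)²
  = 58.730/0.22333 − 83.719 = 262.97 − 83.719 = 179.25 atm
Z = PV_m/(RT) = (179.25)(0.2535)/((0.08206)(715.7)) = 45.440/58.730 = 0.7737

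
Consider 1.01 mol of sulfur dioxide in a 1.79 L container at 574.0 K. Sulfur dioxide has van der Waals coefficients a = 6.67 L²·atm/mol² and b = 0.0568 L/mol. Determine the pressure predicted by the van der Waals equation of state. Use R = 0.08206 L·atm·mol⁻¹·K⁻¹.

P = nRT/(V − nb) − a n²/V²
nRT/(V − nb) = (1.01)(0.08206)(574.0)/(1.79 − 1.01×0.0568) = 47.573/1.7326 = 27.458 atm
a n²/V² = (6.67)(1.01)²/(1.79)² = 2.1236 atm
P = 27.458 − 2.1236 = 25.33 atm

P ≈ 25.33 atm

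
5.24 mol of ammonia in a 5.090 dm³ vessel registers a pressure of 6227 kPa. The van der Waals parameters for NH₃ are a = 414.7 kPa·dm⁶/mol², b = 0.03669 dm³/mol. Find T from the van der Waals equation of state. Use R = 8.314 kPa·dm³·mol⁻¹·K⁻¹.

T = (P + a n²/V²)(V − nb)/(nR)
P + a n²/V² = 6227 + (414.7)(5.24)²/(5.090)² = 6666.5 kPa
V − nb = 5.090 − (5.24)(0.03669) = 4.8977 dm³
T = (6666.5)(4.8977)/((5.24)(8.314)) = 749.5 K

T ≈ 749.5 K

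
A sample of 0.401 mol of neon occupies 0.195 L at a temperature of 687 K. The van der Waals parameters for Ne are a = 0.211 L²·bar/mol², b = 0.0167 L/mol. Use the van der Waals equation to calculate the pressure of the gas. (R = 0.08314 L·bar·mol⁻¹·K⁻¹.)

P ≈ 120.7 bar

P = nRT/(V − nb) − a n²/V²
nRT/(V − nb) = (0.401)(0.08314)(687)/(0.195 − 0.401×0.0167) = 22.904/0.18830 = 121.64 bar
a n²/V² = (0.211)(0.401)²/(0.195)² = 0.89228 bar
P = 121.64 − 0.89228 = 120.7 bar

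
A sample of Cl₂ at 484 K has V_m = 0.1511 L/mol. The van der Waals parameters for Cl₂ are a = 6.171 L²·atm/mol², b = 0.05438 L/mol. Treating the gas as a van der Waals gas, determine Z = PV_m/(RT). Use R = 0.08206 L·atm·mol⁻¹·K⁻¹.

Z ≈ 0.5340

P = RT/(V_m − b) − a/V_m² = (0.08206)(484)/(0.1511 − 0.05438) − 6.171/(0.1511)²
  = 39.717/0.096720 − 270.29 = 410.64 − 270.29 = 140.35 atm
Z = PV_m/(RT) = (140.35)(0.1511)/((0.08206)(484)) = 21.207/39.717 = 0.5340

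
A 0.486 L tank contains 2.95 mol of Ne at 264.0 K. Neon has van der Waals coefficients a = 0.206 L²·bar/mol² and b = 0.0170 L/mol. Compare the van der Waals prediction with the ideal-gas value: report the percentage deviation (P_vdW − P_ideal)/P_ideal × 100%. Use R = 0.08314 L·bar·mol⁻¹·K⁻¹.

Ideal: P_ideal = nRT/V = (2.95)(0.08314)(264.0)/0.486 = 133.229 bar
vdW: P = nRT/(V − nb) − a n²/V² = 64.7494/0.435850 − 1.79272/0.236196 = 148.559 − 7.58997 = 140.969 bar
% deviation = (140.969 − 133.229)/133.229 × 100% = 5.81%

5.81 %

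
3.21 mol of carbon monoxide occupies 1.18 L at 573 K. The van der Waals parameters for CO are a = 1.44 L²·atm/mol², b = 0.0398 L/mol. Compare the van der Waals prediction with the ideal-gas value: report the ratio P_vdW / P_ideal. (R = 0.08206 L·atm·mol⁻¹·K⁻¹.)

Ideal: P_ideal = nRT/V = (3.21)(0.08206)(573)/1.18 = 127.911 atm
vdW: P = nRT/(V − nb) − a n²/V² = 150.935/1.05224 − 14.8379/1.39240 = 143.442 − 10.6563 = 132.786 atm
Ratio = 132.786/127.911 = 1.038

P_vdW / P_ideal ≈ 1.038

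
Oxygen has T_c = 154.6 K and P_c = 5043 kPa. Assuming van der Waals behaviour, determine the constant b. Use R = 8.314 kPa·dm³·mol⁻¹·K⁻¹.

From T_c = 8a/(27Rb) and P_c = a/(27b²): b = R T_c/(8 P_c).
b = (8.314)(154.6)/(8×5043) = 1285.3/40344 = 0.03186 dm³/mol

b ≈ 0.03186 dm³/mol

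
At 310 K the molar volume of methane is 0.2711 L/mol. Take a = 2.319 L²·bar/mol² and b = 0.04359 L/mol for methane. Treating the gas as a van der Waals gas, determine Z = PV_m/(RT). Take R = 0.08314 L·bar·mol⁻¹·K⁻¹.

Z ≈ 0.8597

P = RT/(V_m − b) − a/V_m² = (0.08314)(310)/(0.2711 − 0.04359) − 2.319/(0.2711)²
  = 25.773/0.22751 − 31.553 = 113.28 − 31.553 = 81.73 bar
Z = PV_m/(RT) = (81.73)(0.2711)/((0.08314)(310)) = 22.157/25.773 = 0.8597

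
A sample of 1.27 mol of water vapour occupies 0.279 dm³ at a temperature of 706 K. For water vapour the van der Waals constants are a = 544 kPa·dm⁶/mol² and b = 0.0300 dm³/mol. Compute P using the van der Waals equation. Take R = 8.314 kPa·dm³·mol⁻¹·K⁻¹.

P = nRT/(V − nb) − a n²/V²
nRT/(V − nb) = (1.27)(8.314)(706)/(0.279 − 1.27×0.0300) = 7454.5/0.24090 = 30944 kPa
a n²/V² = (544)(1.27)²/(0.279)² = 11272 kPa
P = 30944 − 11272 = 19672 kPa

P ≈ 19672 kPa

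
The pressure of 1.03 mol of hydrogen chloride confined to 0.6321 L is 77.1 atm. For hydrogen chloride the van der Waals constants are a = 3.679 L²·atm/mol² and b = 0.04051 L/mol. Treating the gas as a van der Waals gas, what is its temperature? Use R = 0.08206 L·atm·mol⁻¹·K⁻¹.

T ≈ 606.8 K

T = (P + a n²/V²)(V − nb)/(nR)
P + a n²/V² = 77.1 + (3.679)(1.03)²/(0.6321)² = 86.869 atm
V − nb = 0.6321 − (1.03)(0.04051) = 0.59037 L
T = (86.869)(0.59037)/((1.03)(0.08206)) = 606.8 K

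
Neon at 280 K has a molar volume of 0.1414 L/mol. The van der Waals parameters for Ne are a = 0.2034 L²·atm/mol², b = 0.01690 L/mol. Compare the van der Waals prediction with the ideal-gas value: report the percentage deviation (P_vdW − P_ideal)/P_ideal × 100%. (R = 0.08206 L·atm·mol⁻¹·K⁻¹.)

Ideal: P_ideal = RT/V_m = (0.08206)(280)/0.1414 = 162.495 atm
vdW: P = RT/(V_m − b) − a/V_m² = 22.9768/0.124500 − 0.2034/0.0199940 = 184.553 − 10.1731 = 174.380 atm
% deviation = (174.380 − 162.495)/162.495 × 100% = 7.31%

7.31 %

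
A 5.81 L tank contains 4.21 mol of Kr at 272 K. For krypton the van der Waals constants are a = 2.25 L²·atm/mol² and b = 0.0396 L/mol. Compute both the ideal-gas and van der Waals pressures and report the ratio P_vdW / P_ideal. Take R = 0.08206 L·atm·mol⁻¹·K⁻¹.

P_vdW / P_ideal ≈ 0.9565

Ideal: P_ideal = nRT/V = (4.21)(0.08206)(272)/5.81 = 16.1736 atm
vdW: P = nRT/(V − nb) − a n²/V² = 93.9685/5.64328 − 39.8792/33.7561 = 16.6514 − 1.18139 = 15.4700 atm
Ratio = 15.4700/16.1736 = 0.9565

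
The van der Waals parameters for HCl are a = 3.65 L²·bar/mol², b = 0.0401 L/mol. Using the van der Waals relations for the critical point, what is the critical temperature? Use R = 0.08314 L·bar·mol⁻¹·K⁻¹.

For a van der Waals gas, T_c = 8a/(27Rb).
T_c = 8×3.65/(27×0.08314×0.0401) = 29.200/0.090016 = 324.4 K

T_c ≈ 324.4 K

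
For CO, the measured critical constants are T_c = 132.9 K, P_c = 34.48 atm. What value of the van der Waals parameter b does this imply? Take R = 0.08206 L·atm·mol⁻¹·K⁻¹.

From T_c = 8a/(27Rb) and P_c = a/(27b²): b = R T_c/(8 P_c).
b = (0.08206)(132.9)/(8×34.48) = 10.906/275.84 = 0.03954 L/mol

b ≈ 0.03954 L/mol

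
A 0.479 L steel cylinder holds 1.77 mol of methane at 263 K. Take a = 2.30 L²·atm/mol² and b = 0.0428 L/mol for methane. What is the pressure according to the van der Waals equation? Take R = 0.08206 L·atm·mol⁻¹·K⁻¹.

P ≈ 63.33 atm

P = nRT/(V − nb) − a n²/V²
nRT/(V − nb) = (1.77)(0.08206)(263)/(0.479 − 1.77×0.0428) = 38.200/0.40324 = 94.733 atm
a n²/V² = (2.30)(1.77)²/(0.479)² = 31.405 atm
P = 94.733 − 31.405 = 63.33 atm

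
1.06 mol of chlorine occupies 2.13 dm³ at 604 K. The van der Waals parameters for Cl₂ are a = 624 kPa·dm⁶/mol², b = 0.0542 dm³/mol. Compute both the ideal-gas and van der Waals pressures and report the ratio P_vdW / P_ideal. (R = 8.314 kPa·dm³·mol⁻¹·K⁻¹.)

P_vdW / P_ideal ≈ 0.9659

Ideal: P_ideal = nRT/V = (1.06)(8.314)(604)/2.13 = 2499.04 kPa
vdW: P = nRT/(V − nb) − a n²/V² = 5322.96/2.07255 − 701.126/4.53690 = 2568.31 − 154.539 = 2413.77 kPa
Ratio = 2413.77/2499.04 = 0.9659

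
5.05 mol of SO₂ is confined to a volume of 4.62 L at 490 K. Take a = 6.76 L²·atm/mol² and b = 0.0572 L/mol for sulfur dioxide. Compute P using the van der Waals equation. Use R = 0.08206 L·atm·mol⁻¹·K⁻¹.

P = nRT/(V − nb) − a n²/V²
nRT/(V − nb) = (5.05)(0.08206)(490)/(4.62 − 5.05×0.0572) = 203.06/4.3311 = 46.884 atm
a n²/V² = (6.76)(5.05)²/(4.62)² = 8.0769 atm
P = 46.884 − 8.0769 = 38.81 atm

P ≈ 38.81 atm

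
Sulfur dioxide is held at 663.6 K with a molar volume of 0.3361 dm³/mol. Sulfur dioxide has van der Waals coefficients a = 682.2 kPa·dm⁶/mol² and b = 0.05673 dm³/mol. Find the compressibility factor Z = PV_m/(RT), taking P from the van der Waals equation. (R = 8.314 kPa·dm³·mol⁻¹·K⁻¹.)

P = RT/(V_m − b) − a/V_m² = (8.314)(663.6)/(0.3361 − 0.05673) − 682.2/(0.3361)²
  = 5517.2/0.27937 − 6039.1 = 19749 − 6039.1 = 13710 kPa
Z = PV_m/(RT) = (13710)(0.3361)/((8.314)(663.6)) = 4607.9/5517.2 = 0.8352

Z ≈ 0.8352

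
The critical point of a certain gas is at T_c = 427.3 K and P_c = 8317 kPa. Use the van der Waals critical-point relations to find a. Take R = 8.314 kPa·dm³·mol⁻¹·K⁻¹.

From T_c = 8a/(27Rb) and P_c = a/(27b²): a = 27 R² T_c²/(64 P_c).
a = 27×(8.314)²×(427.3)²/(64×8317) = 340760769/532288 = 640.2 kPa·dm⁶/mol²

a ≈ 640.2 kPa·dm⁶/mol²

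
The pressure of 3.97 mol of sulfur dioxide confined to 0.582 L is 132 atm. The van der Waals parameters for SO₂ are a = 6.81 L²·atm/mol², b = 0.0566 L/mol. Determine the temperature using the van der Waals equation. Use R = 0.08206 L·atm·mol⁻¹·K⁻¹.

T ≈ 492.3 K

T = (P + a n²/V²)(V − nb)/(nR)
P + a n²/V² = 132 + (6.81)(3.97)²/(0.582)² = 448.87 atm
V − nb = 0.582 − (3.97)(0.0566) = 0.35730 L
T = (448.87)(0.35730)/((3.97)(0.08206)) = 492.3 K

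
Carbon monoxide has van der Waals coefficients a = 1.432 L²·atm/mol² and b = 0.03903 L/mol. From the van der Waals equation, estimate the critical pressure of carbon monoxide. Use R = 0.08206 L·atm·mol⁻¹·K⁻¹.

For a van der Waals gas, P_c = a/(27b²).
P_c = 1.432/(27×(0.03903)²) = 1.432/0.041130 = 34.82 atm

P_c ≈ 34.82 atm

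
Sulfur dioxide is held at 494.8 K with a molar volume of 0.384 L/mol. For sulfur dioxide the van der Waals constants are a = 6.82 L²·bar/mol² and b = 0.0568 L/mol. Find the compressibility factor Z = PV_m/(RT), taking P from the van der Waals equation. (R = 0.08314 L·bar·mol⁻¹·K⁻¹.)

Z ≈ 0.7419

P = RT/(V_m − b) − a/V_m² = (0.08314)(494.8)/(0.384 − 0.0568) − 6.82/(0.384)²
  = 41.138/0.32720 − 46.251 = 125.73 − 46.251 = 79.48 bar
Z = PV_m/(RT) = (79.48)(0.384)/((0.08314)(494.8)) = 30.520/41.138 = 0.7419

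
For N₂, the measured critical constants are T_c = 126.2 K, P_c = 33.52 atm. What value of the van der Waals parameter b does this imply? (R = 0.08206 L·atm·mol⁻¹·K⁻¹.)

b ≈ 0.03862 L/mol

From T_c = 8a/(27Rb) and P_c = a/(27b²): b = R T_c/(8 P_c).
b = (0.08206)(126.2)/(8×33.52) = 10.356/268.16 = 0.03862 L/mol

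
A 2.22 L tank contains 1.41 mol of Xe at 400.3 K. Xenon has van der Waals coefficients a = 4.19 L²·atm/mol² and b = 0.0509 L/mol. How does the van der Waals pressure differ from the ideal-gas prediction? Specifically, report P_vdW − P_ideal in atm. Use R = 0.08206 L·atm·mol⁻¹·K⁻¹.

Ideal: P_ideal = nRT/V = (1.41)(0.08206)(400.3)/2.22 = 20.8633 atm
vdW: P = nRT/(V − nb) − a n²/V² = 46.3166/2.14823 − 8.33014/4.92840 = 21.5604 − 1.69023 = 19.8702 atm
ΔP = 19.8702 − 20.8633 = -0.993 atm

ΔP ≈ -0.993 atm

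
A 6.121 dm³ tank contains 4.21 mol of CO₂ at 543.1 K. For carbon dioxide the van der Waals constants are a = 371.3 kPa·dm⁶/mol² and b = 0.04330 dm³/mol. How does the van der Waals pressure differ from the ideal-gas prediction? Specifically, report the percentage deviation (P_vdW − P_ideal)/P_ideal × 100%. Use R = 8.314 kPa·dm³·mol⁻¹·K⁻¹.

-2.59 %

Ideal: P_ideal = nRT/V = (4.21)(8.314)(543.1)/6.121 = 3105.63 kPa
vdW: P = nRT/(V − nb) − a n²/V² = 19009.6/5.93871 − 6580.96/37.4666 = 3200.96 − 175.649 = 3025.31 kPa
% deviation = (3025.31 − 3105.63)/3105.63 × 100% = -2.59%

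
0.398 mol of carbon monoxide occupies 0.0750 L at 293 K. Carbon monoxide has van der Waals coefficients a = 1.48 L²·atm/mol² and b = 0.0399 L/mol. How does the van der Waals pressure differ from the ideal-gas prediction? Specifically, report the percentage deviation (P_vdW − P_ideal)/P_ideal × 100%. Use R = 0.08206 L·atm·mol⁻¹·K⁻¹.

-5.80 %

Ideal: P_ideal = nRT/V = (0.398)(0.08206)(293)/0.0750 = 127.591 atm
vdW: P = nRT/(V − nb) − a n²/V² = 9.56934/0.0591198 − 0.234438/0.00562500 = 161.864 − 41.6779 = 120.186 atm
% deviation = (120.186 − 127.591)/127.591 × 100% = -5.80%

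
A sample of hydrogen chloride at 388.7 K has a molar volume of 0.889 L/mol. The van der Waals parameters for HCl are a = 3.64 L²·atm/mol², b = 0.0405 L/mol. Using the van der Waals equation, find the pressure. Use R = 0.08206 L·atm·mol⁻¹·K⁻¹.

P = RT/(V_m − b) − a/V_m²
RT/(V_m − b) = (0.08206)(388.7)/(0.889 − 0.0405) = 31.897/0.84850 = 37.592 atm
a/V_m² = 3.64/(0.889)² = 4.6057 atm
P = 37.592 − 4.6057 = 32.99 atm

P ≈ 32.99 atm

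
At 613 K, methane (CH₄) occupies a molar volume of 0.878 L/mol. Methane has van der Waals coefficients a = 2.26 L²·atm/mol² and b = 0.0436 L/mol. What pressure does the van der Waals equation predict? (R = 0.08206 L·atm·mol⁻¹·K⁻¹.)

P = RT/(V_m − b) − a/V_m²
RT/(V_m − b) = (0.08206)(613)/(0.878 − 0.0436) = 50.303/0.83440 = 60.286 atm
a/V_m² = 2.26/(0.878)² = 2.9317 atm
P = 60.286 − 2.9317 = 57.35 atm

P ≈ 57.35 atm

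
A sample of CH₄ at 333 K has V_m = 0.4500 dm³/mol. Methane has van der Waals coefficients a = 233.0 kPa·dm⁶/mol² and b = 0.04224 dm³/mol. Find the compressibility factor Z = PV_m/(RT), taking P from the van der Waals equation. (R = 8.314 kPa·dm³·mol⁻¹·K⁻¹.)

Z ≈ 0.9166

P = RT/(V_m − b) − a/V_m² = (8.314)(333)/(0.4500 − 0.04224) − 233.0/(0.4500)²
  = 2768.6/0.40776 − 1150.6 = 6789.8 − 1150.6 = 5639.2 kPa
Z = PV_m/(RT) = (5639.2)(0.4500)/((8.314)(333)) = 2537.6/2768.6 = 0.9166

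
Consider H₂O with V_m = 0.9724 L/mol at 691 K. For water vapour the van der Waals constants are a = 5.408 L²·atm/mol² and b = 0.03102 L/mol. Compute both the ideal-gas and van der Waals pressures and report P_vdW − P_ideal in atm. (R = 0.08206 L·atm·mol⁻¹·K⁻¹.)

Ideal: P_ideal = RT/V_m = (0.08206)(691)/0.9724 = 58.3129 atm
vdW: P = RT/(V_m − b) − a/V_m² = 56.7035/0.941380 − 5.408/0.945562 = 60.2344 − 5.71935 = 54.5151 atm
ΔP = 54.5151 − 58.3129 = -3.798 atm

ΔP ≈ -3.798 atm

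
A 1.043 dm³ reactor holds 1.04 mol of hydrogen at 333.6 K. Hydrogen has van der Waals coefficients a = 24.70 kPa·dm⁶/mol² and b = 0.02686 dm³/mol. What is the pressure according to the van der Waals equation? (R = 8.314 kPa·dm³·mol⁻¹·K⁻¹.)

P = nRT/(V − nb) − a n²/V²
nRT/(V − nb) = (1.04)(8.314)(333.6)/(1.043 − 1.04×0.02686) = 2884.5/1.0151 = 2841.6 kPa
a n²/V² = (24.70)(1.04)²/(1.043)² = 24.558 kPa
P = 2841.6 − 24.558 = 2817 kPa

P ≈ 2817 kPa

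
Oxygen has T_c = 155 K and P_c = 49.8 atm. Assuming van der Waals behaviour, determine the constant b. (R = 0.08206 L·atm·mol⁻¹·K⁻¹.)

From T_c = 8a/(27Rb) and P_c = a/(27b²): b = R T_c/(8 P_c).
b = (0.08206)(155)/(8×49.8) = 12.719/398.40 = 0.03193 L/mol

b ≈ 0.03193 L/mol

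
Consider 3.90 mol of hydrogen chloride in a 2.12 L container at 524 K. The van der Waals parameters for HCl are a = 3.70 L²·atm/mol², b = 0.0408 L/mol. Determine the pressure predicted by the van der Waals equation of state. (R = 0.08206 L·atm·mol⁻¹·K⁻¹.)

P ≈ 73.00 atm

P = nRT/(V − nb) − a n²/V²
nRT/(V − nb) = (3.90)(0.08206)(524)/(2.12 − 3.90×0.0408) = 167.70/1.9609 = 85.522 atm
a n²/V² = (3.70)(3.90)²/(2.12)² = 12.522 atm
P = 85.522 − 12.522 = 73.00 atm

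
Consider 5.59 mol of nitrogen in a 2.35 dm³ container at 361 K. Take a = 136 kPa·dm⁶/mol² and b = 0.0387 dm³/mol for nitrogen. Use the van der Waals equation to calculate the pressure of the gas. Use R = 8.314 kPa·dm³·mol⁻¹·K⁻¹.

P = nRT/(V − nb) − a n²/V²
nRT/(V − nb) = (5.59)(8.314)(361)/(2.35 − 5.59×0.0387) = 16778/2.1337 = 7863.3 kPa
a n²/V² = (136)(5.59)²/(2.35)² = 769.53 kPa
P = 7863.3 − 769.53 = 7094 kPa

P ≈ 7094 kPa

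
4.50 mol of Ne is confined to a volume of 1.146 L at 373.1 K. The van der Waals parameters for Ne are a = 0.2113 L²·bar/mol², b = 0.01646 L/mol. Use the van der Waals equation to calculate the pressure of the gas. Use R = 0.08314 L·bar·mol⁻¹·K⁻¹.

P = nRT/(V − nb) − a n²/V²
nRT/(V − nb) = (4.50)(0.08314)(373.1)/(1.146 − 4.50×0.01646) = 139.59/1.0719 = 130.23 bar
a n²/V² = (0.2113)(4.50)²/(1.146)² = 3.2580 bar
P = 130.23 − 3.2580 = 127.0 bar

P ≈ 127.0 bar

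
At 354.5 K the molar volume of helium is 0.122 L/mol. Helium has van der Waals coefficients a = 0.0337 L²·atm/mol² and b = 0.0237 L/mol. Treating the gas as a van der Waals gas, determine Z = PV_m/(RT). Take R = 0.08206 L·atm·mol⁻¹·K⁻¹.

P = RT/(V_m − b) − a/V_m² = (0.08206)(354.5)/(0.122 − 0.0237) − 0.0337/(0.122)²
  = 29.090/0.098300 − 2.2642 = 295.93 − 2.2642 = 293.67 atm
Z = PV_m/(RT) = (293.67)(0.122)/((0.08206)(354.5)) = 35.828/29.090 = 1.232

Z ≈ 1.232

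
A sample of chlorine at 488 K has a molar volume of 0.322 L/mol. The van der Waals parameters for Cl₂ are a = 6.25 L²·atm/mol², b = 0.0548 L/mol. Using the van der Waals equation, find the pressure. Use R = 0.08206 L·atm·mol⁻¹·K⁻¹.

P = RT/(V_m − b) − a/V_m²
RT/(V_m − b) = (0.08206)(488)/(0.322 − 0.0548) = 40.045/0.26720 = 149.87 atm
a/V_m² = 6.25/(0.322)² = 60.279 atm
P = 149.87 − 60.279 = 89.59 atm

P ≈ 89.59 atm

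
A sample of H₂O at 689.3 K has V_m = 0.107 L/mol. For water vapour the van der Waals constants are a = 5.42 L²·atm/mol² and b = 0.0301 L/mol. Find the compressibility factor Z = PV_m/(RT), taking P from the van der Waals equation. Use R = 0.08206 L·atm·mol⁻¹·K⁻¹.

Z ≈ 0.4959

P = RT/(V_m − b) − a/V_m² = (0.08206)(689.3)/(0.107 − 0.0301) − 5.42/(0.107)²
  = 56.564/0.076900 − 473.40 = 735.55 − 473.40 = 262.15 atm
Z = PV_m/(RT) = (262.15)(0.107)/((0.08206)(689.3)) = 28.050/56.564 = 0.4959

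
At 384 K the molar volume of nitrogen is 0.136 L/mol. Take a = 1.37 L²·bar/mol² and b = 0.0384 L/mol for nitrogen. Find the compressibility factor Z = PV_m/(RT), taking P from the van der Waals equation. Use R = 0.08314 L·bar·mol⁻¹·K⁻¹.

Z ≈ 1.078

P = RT/(V_m − b) − a/V_m² = (0.08314)(384)/(0.136 − 0.0384) − 1.37/(0.136)²
  = 31.926/0.097600 − 74.070 = 327.11 − 74.070 = 253.04 bar
Z = PV_m/(RT) = (253.04)(0.136)/((0.08314)(384)) = 34.413/31.926 = 1.078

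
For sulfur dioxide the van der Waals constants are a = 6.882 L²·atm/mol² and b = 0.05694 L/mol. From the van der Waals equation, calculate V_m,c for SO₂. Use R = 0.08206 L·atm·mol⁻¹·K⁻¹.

V_m,c ≈ 0.1708 L/mol

For a van der Waals gas, V_m,c = 3b.
V_m,c = 3×0.05694 = 0.1708 L/mol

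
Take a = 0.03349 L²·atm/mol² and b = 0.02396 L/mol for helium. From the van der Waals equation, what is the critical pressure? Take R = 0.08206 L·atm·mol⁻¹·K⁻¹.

For a van der Waals gas, P_c = a/(27b²).
P_c = 0.03349/(27×(0.02396)²) = 0.03349/0.015500 = 2.161 atm

P_c ≈ 2.161 atm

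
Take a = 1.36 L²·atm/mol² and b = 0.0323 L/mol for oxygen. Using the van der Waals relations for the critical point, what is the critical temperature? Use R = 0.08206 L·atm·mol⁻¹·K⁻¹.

For a van der Waals gas, T_c = 8a/(27Rb).
T_c = 8×1.36/(27×0.08206×0.0323) = 10.880/0.071565 = 152.0 K

T_c ≈ 152.0 K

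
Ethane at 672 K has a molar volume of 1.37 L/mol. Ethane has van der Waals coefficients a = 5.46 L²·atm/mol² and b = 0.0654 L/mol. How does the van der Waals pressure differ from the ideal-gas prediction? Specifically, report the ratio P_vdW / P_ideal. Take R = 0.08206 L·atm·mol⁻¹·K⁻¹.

Ideal: P_ideal = RT/V_m = (0.08206)(672)/1.37 = 40.2513 atm
vdW: P = RT/(V_m − b) − a/V_m² = 55.1443/1.30460 − 5.46/1.87690 = 42.2691 − 2.90905 = 39.3601 atm
Ratio = 39.3601/40.2513 = 0.9779

P_vdW / P_ideal ≈ 0.9779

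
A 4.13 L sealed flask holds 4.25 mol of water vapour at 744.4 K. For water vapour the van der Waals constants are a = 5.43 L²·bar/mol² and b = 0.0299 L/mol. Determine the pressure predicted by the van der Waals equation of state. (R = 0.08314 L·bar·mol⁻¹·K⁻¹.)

P ≈ 59.96 bar

P = nRT/(V − nb) − a n²/V²
nRT/(V − nb) = (4.25)(0.08314)(744.4)/(4.13 − 4.25×0.0299) = 263.03/4.0029 = 65.710 bar
a n²/V² = (5.43)(4.25)²/(4.13)² = 5.7501 bar
P = 65.710 − 5.7501 = 59.96 bar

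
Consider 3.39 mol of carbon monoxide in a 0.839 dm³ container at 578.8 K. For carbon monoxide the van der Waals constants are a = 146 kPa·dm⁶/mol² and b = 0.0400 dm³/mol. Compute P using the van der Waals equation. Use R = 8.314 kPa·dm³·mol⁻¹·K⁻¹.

P = nRT/(V − nb) − a n²/V²
nRT/(V − nb) = (3.39)(8.314)(578.8)/(0.839 − 3.39×0.0400) = 16313/0.70340 = 23192 kPa
a n²/V² = (146)(3.39)²/(0.839)² = 2383.6 kPa
P = 23192 − 2383.6 = 20808 kPa

P ≈ 20808 kPa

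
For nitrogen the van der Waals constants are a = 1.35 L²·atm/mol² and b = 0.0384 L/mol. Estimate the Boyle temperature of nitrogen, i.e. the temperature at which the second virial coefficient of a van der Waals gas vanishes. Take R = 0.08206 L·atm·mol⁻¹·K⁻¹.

T_B ≈ 428.4 K

For a van der Waals gas the second virial coefficient B₂ = b − a/(RT) vanishes at T_B = a/(Rb).
T_B = 1.35/(0.08206×0.0384) = 1.35/0.0031511 = 428.4 K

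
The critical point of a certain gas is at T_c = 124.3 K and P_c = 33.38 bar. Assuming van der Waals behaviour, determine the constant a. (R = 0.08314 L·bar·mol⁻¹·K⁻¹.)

From T_c = 8a/(27Rb) and P_c = a/(27b²): a = 27 R² T_c²/(64 P_c).
a = 27×(0.08314)²×(124.3)²/(64×33.38) = 2883.5/2136.3 = 1.350 L²·bar/mol²

a ≈ 1.350 L²·bar/mol²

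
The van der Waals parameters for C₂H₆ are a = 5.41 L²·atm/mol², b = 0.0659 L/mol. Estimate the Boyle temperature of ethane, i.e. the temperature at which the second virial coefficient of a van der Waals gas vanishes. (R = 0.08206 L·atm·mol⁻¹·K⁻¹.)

For a van der Waals gas the second virial coefficient B₂ = b − a/(RT) vanishes at T_B = a/(Rb).
T_B = 5.41/(0.08206×0.0659) = 5.41/0.0054078 = 1000 K

T_B ≈ 1000 K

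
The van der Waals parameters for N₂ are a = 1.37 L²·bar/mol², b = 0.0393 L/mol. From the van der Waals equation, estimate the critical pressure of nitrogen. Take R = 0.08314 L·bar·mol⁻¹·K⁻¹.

For a van der Waals gas, P_c = a/(27b²).
P_c = 1.37/(27×(0.0393)²) = 1.37/0.041701 = 32.85 bar

P_c ≈ 32.85 bar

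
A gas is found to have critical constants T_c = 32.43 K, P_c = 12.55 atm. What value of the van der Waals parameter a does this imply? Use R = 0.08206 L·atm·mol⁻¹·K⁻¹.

a ≈ 0.2381 L²·atm/mol²

From T_c = 8a/(27Rb) and P_c = a/(27b²): a = 27 R² T_c²/(64 P_c).
a = 27×(0.08206)²×(32.43)²/(64×12.55) = 191.21/803.20 = 0.2381 L²·atm/mol²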